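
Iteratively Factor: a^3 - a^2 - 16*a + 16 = (a - 1)*(a^2 - 16) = (a - 4)*(a - 1)*(a + 4)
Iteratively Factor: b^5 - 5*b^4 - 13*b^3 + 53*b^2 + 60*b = (b + 1)*(b^4 - 6*b^3 - 7*b^2 + 60*b) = (b - 5)*(b + 1)*(b^3 - b^2 - 12*b) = (b - 5)*(b + 1)*(b + 3)*(b^2 - 4*b) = b*(b - 5)*(b + 1)*(b + 3)*(b - 4)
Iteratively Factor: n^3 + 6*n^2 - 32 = (n + 4)*(n^2 + 2*n - 8) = (n + 4)^2*(n - 2)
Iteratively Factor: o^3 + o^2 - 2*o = (o - 1)*(o^2 + 2*o) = (o - 1)*(o + 2)*(o)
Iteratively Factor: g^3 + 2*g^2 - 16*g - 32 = (g + 2)*(g^2 - 16) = (g - 4)*(g + 2)*(g + 4)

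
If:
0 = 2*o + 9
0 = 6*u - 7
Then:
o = -9/2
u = 7/6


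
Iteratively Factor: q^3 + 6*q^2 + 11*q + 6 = (q + 1)*(q^2 + 5*q + 6) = (q + 1)*(q + 2)*(q + 3)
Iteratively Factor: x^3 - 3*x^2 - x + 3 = (x - 1)*(x^2 - 2*x - 3) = (x - 1)*(x + 1)*(x - 3)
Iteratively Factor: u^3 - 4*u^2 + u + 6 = (u - 2)*(u^2 - 2*u - 3) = (u - 2)*(u + 1)*(u - 3)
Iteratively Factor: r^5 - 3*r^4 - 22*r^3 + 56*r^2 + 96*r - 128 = (r + 4)*(r^4 - 7*r^3 + 6*r^2 + 32*r - 32) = (r - 4)*(r + 4)*(r^3 - 3*r^2 - 6*r + 8) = (r - 4)^2*(r + 4)*(r^2 + r - 2) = (r - 4)^2*(r - 1)*(r + 4)*(r + 2)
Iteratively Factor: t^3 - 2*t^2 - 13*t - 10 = (t + 2)*(t^2 - 4*t - 5) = (t + 1)*(t + 2)*(t - 5)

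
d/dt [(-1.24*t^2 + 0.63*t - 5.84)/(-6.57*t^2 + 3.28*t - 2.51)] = (0.0719000000000012*t^2 - 70.5128*t + 17.5739)/(43.1649*t^4 - 43.0992*t^3 + 43.7398*t^2 - 16.4656*t + 6.3001)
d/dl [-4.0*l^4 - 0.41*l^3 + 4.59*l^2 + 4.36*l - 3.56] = -16.0*l^3 - 1.23*l^2 + 9.18*l + 4.36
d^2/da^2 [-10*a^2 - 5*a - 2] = -20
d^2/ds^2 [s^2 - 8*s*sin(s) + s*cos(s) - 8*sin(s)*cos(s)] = 8*s*sin(s) - s*cos(s) - 2*sin(s) + 16*sin(2*s) - 16*cos(s) + 2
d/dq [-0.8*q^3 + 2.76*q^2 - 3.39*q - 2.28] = -2.4*q^2 + 5.52*q - 3.39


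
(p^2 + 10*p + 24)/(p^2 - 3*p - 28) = (p + 6)/(p - 7)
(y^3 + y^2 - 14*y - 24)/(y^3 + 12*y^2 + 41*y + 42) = (y - 4)/(y + 7)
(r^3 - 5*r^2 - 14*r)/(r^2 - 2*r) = (r^2 - 5*r - 14)/(r - 2)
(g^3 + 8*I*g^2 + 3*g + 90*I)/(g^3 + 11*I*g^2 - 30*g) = (g - 3*I)/g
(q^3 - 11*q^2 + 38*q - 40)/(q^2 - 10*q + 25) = (q^2 - 6*q + 8)/(q - 5)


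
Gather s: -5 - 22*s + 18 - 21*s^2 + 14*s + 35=-21*s^2 - 8*s + 48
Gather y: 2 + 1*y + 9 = y + 11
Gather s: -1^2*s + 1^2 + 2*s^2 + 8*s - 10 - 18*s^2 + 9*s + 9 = -16*s^2 + 16*s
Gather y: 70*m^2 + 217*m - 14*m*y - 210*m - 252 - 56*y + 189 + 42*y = 70*m^2 + 7*m + y*(-14*m - 14) - 63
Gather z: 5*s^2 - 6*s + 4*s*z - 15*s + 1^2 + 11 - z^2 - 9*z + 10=5*s^2 - 21*s - z^2 + z*(4*s - 9) + 22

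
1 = 1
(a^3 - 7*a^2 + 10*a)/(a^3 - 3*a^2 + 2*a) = (a - 5)/(a - 1)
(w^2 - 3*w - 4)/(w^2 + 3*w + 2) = (w - 4)/(w + 2)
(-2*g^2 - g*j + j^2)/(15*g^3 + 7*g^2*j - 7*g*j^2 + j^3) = (-2*g + j)/(15*g^2 - 8*g*j + j^2)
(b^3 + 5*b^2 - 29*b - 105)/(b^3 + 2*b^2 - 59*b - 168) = (b - 5)/(b - 8)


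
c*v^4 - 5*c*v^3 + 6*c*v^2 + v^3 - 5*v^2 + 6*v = v*(v - 3)*(v - 2)*(c*v + 1)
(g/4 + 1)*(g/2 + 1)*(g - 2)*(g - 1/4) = g^4/8 + 15*g^3/32 - 5*g^2/8 - 15*g/8 + 1/2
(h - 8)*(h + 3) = h^2 - 5*h - 24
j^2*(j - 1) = j^3 - j^2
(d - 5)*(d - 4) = d^2 - 9*d + 20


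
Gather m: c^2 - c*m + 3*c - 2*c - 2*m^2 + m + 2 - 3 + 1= c^2 + c - 2*m^2 + m*(1 - c)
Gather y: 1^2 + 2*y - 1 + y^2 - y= y^2 + y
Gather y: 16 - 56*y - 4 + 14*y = 12 - 42*y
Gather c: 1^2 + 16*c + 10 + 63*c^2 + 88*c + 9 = 63*c^2 + 104*c + 20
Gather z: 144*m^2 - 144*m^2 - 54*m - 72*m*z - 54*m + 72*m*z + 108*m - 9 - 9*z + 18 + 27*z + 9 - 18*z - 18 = 0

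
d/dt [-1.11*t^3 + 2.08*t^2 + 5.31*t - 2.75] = -3.33*t^2 + 4.16*t + 5.31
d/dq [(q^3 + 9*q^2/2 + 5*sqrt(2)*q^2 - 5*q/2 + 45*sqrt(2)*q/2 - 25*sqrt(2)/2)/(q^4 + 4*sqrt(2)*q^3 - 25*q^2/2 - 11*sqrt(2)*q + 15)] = (-4*q^6 - 40*sqrt(2)*q^5 - 36*q^5 - 342*sqrt(2)*q^4 - 180*q^4 - 1440*q^3 + 192*sqrt(2)*q^3 + 815*q^2 + 927*sqrt(2)*q^2 - 650*sqrt(2)*q + 540*q - 1250 + 1350*sqrt(2))/(4*q^8 + 32*sqrt(2)*q^7 + 28*q^6 - 488*sqrt(2)*q^5 + 41*q^4 + 1580*sqrt(2)*q^3 - 532*q^2 - 1320*sqrt(2)*q + 900)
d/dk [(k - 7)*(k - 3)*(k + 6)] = 3*k^2 - 8*k - 39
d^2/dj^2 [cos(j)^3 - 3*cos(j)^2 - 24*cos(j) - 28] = 93*cos(j)/4 + 6*cos(2*j) - 9*cos(3*j)/4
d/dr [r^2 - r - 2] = 2*r - 1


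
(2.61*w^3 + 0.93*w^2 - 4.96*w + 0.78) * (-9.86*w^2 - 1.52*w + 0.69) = -25.7346*w^5 - 13.137*w^4 + 49.2929*w^3 + 0.490100000000001*w^2 - 4.608*w + 0.5382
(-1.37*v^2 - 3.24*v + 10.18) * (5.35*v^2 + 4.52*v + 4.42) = -7.3295*v^4 - 23.5264*v^3 + 33.7628*v^2 + 31.6928*v + 44.9956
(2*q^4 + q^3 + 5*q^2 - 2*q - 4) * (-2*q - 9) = -4*q^5 - 20*q^4 - 19*q^3 - 41*q^2 + 26*q + 36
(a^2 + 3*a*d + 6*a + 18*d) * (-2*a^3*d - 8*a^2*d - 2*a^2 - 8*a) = -2*a^5*d - 6*a^4*d^2 - 20*a^4*d - 2*a^4 - 60*a^3*d^2 - 54*a^3*d - 20*a^3 - 144*a^2*d^2 - 60*a^2*d - 48*a^2 - 144*a*d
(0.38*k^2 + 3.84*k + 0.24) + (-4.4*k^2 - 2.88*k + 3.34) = -4.02*k^2 + 0.96*k + 3.58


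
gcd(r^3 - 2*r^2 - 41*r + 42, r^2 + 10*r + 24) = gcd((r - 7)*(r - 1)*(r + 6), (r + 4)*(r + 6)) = r + 6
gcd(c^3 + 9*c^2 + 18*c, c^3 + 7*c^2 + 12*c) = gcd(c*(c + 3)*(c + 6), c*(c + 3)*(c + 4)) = c^2 + 3*c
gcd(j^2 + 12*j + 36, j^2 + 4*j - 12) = j + 6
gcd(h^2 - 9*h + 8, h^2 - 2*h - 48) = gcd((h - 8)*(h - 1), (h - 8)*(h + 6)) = h - 8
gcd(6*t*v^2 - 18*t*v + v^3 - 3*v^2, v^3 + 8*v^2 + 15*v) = v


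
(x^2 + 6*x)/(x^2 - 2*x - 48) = x/(x - 8)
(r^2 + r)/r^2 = (r + 1)/r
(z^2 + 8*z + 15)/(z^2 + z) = (z^2 + 8*z + 15)/(z*(z + 1))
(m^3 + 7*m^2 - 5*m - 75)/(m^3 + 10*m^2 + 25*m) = (m - 3)/m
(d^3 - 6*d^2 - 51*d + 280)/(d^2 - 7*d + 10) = (d^2 - d - 56)/(d - 2)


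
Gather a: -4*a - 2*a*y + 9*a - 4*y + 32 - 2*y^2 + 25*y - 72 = a*(5 - 2*y) - 2*y^2 + 21*y - 40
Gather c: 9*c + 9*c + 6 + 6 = 18*c + 12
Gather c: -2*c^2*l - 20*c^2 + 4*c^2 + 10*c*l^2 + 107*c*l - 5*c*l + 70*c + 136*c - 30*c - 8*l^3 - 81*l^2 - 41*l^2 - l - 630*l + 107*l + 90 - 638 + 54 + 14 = c^2*(-2*l - 16) + c*(10*l^2 + 102*l + 176) - 8*l^3 - 122*l^2 - 524*l - 480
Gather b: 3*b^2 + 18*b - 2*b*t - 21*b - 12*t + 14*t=3*b^2 + b*(-2*t - 3) + 2*t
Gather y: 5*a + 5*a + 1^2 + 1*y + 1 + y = 10*a + 2*y + 2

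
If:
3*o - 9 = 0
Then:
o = 3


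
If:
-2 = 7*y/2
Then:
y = -4/7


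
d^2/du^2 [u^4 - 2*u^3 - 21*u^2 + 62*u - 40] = 12*u^2 - 12*u - 42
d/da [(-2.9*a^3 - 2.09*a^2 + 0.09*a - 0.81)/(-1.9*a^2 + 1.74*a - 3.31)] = (5.51*a^4 - 10.092*a^3 + 25.3314*a^2 + 10.7578*a + 1.1115)/(3.61*a^4 - 6.612*a^3 + 15.6056*a^2 - 11.5188*a + 10.9561)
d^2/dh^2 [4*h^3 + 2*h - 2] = 24*h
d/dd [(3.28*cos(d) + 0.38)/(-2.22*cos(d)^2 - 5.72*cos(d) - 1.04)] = (-7.2816*cos(d)^2 - 1.6872*cos(d) + 1.2376)*sin(d)/(4.9284*cos(d)^4 + 25.3968*cos(d)^3 + 37.336*cos(d)^2 + 11.8976*cos(d) + 1.0816)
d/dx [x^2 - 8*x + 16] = 2*x - 8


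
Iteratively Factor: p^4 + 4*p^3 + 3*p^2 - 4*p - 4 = (p + 1)*(p^3 + 3*p^2 - 4) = (p - 1)*(p + 1)*(p^2 + 4*p + 4) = (p - 1)*(p + 1)*(p + 2)*(p + 2)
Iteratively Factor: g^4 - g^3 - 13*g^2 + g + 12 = (g - 1)*(g^3 - 13*g - 12) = (g - 1)*(g + 1)*(g^2 - g - 12) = (g - 1)*(g + 1)*(g + 3)*(g - 4)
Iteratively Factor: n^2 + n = (n + 1)*(n)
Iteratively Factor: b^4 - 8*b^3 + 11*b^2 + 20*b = (b - 4)*(b^3 - 4*b^2 - 5*b) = (b - 4)*(b + 1)*(b^2 - 5*b) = (b - 5)*(b - 4)*(b + 1)*(b)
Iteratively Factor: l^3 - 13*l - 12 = (l + 3)*(l^2 - 3*l - 4) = (l - 4)*(l + 3)*(l + 1)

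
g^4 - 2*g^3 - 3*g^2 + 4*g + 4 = (g - 2)^2*(g + 1)^2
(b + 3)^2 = b^2 + 6*b + 9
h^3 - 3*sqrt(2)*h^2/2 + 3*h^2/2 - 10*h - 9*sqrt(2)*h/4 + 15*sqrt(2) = (h - 5/2)*(h + 4)*(h - 3*sqrt(2)/2)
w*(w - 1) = w^2 - w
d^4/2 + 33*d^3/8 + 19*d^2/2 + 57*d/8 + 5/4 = (d/2 + 1)*(d + 1/4)*(d + 1)*(d + 5)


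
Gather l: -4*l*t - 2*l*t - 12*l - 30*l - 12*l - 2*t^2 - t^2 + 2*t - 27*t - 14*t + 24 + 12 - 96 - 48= l*(-6*t - 54) - 3*t^2 - 39*t - 108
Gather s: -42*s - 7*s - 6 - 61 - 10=-49*s - 77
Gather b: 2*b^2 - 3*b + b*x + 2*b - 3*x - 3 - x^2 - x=2*b^2 + b*(x - 1) - x^2 - 4*x - 3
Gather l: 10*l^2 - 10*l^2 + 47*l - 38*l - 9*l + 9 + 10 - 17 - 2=0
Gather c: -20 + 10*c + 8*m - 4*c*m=c*(10 - 4*m) + 8*m - 20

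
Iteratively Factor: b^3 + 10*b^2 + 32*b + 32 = (b + 4)*(b^2 + 6*b + 8) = (b + 2)*(b + 4)*(b + 4)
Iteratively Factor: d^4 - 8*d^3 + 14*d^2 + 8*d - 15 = (d - 5)*(d^3 - 3*d^2 - d + 3) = (d - 5)*(d - 3)*(d^2 - 1) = (d - 5)*(d - 3)*(d + 1)*(d - 1)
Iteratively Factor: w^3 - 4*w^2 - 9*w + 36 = (w + 3)*(w^2 - 7*w + 12) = (w - 3)*(w + 3)*(w - 4)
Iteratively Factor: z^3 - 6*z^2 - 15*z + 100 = (z - 5)*(z^2 - z - 20) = (z - 5)^2*(z + 4)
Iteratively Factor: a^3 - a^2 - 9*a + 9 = (a - 1)*(a^2 - 9) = (a - 3)*(a - 1)*(a + 3)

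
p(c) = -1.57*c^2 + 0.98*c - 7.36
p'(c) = 0.98 - 3.14*c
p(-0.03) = -7.39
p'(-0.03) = 1.07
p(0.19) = -7.23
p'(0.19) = 0.38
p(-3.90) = -35.06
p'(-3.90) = 13.23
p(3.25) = -20.76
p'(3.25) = -9.22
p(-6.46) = -79.21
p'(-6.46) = 21.26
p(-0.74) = -8.94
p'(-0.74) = 3.30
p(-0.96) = -9.75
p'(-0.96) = 3.99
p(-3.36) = -28.38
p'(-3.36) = 11.53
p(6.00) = -58.00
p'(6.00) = -17.86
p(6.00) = -58.00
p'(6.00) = -17.86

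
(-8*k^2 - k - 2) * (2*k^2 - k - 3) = -16*k^4 + 6*k^3 + 21*k^2 + 5*k + 6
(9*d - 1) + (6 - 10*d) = 5 - d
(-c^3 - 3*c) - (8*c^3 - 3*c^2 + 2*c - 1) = -9*c^3 + 3*c^2 - 5*c + 1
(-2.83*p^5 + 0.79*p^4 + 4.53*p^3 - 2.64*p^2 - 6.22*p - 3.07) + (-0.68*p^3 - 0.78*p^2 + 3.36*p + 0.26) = -2.83*p^5 + 0.79*p^4 + 3.85*p^3 - 3.42*p^2 - 2.86*p - 2.81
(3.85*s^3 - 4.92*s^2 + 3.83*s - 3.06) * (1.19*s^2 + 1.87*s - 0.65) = 4.5815*s^5 + 1.3447*s^4 - 7.1452*s^3 + 6.7187*s^2 - 8.2117*s + 1.989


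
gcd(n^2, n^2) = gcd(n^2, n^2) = n^2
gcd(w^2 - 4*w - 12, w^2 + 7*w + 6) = 1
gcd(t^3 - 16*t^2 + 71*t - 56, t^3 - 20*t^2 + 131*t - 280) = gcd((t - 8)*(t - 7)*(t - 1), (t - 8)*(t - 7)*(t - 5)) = t^2 - 15*t + 56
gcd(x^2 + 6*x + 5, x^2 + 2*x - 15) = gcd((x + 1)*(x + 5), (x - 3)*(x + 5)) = x + 5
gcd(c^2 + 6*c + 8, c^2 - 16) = c + 4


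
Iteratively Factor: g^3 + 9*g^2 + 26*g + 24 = (g + 4)*(g^2 + 5*g + 6) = (g + 2)*(g + 4)*(g + 3)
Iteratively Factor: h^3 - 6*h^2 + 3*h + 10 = (h - 5)*(h^2 - h - 2) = (h - 5)*(h - 2)*(h + 1)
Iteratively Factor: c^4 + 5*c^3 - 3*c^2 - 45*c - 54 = (c + 3)*(c^3 + 2*c^2 - 9*c - 18) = (c + 3)^2*(c^2 - c - 6) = (c + 2)*(c + 3)^2*(c - 3)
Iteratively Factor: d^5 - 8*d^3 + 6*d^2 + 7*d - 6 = (d + 3)*(d^4 - 3*d^3 + d^2 + 3*d - 2) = (d - 1)*(d + 3)*(d^3 - 2*d^2 - d + 2) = (d - 1)*(d + 1)*(d + 3)*(d^2 - 3*d + 2) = (d - 1)^2*(d + 1)*(d + 3)*(d - 2)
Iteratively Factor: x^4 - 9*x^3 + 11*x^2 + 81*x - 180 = (x - 3)*(x^3 - 6*x^2 - 7*x + 60) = (x - 5)*(x - 3)*(x^2 - x - 12) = (x - 5)*(x - 3)*(x + 3)*(x - 4)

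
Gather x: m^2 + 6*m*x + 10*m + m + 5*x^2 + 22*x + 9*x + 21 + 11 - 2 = m^2 + 11*m + 5*x^2 + x*(6*m + 31) + 30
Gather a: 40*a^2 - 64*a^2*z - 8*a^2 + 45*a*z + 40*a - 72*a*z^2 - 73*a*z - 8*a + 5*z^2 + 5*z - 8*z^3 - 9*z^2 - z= a^2*(32 - 64*z) + a*(-72*z^2 - 28*z + 32) - 8*z^3 - 4*z^2 + 4*z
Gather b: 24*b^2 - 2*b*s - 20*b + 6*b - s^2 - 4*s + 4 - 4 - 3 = 24*b^2 + b*(-2*s - 14) - s^2 - 4*s - 3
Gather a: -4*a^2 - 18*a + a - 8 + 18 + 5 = -4*a^2 - 17*a + 15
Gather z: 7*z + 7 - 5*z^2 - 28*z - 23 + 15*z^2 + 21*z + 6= 10*z^2 - 10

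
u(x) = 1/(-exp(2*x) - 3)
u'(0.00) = 0.12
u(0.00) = -0.25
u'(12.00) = 0.00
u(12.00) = 0.00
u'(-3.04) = 0.00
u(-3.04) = -0.33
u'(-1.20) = 0.02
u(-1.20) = -0.32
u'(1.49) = 0.08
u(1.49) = -0.04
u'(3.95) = 0.00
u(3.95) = -0.00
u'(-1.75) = 0.01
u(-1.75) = -0.33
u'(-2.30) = 0.00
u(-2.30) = -0.33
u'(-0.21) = 0.10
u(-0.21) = -0.27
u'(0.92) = 0.15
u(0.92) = -0.11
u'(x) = 2*exp(2*x)/(-exp(2*x) - 3)^2 = 2*exp(2*x)/(exp(2*x) + 3)^2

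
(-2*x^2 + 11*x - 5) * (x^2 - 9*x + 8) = -2*x^4 + 29*x^3 - 120*x^2 + 133*x - 40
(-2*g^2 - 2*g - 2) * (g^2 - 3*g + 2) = -2*g^4 + 4*g^3 + 2*g - 4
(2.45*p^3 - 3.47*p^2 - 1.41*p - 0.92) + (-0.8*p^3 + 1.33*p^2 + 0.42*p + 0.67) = 1.65*p^3 - 2.14*p^2 - 0.99*p - 0.25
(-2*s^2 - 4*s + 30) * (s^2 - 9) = -2*s^4 - 4*s^3 + 48*s^2 + 36*s - 270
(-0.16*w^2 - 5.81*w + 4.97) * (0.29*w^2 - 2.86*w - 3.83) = -0.0464*w^4 - 1.2273*w^3 + 18.6707*w^2 + 8.0381*w - 19.0351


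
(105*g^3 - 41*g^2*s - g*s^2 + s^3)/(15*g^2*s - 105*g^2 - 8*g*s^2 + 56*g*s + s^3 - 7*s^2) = (7*g + s)/(s - 7)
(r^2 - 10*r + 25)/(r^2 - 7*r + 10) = (r - 5)/(r - 2)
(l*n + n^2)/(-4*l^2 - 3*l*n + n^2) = -n/(4*l - n)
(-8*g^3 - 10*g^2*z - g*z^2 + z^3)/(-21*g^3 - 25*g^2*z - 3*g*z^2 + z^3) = (-8*g^2 - 2*g*z + z^2)/(-21*g^2 - 4*g*z + z^2)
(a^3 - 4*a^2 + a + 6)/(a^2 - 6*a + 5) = (a^3 - 4*a^2 + a + 6)/(a^2 - 6*a + 5)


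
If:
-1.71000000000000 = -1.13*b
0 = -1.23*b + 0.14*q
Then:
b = 1.51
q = 13.30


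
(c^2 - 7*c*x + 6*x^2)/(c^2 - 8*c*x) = (c^2 - 7*c*x + 6*x^2)/(c*(c - 8*x))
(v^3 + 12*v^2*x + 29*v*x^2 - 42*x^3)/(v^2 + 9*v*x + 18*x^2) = (v^2 + 6*v*x - 7*x^2)/(v + 3*x)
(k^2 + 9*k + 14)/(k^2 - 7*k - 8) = (k^2 + 9*k + 14)/(k^2 - 7*k - 8)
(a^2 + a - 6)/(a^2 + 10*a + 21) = (a - 2)/(a + 7)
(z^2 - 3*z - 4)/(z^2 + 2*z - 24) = (z + 1)/(z + 6)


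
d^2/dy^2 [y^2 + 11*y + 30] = 2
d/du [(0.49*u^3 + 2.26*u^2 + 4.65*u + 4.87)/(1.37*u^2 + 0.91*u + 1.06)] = (0.6713*u^4 + 0.8918*u^3 - 2.7557*u^2 - 8.5526*u + 0.4973)/(1.8769*u^4 + 2.4934*u^3 + 3.7325*u^2 + 1.9292*u + 1.1236)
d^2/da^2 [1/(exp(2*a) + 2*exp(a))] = 2*(4*(exp(a) + 1)^2 - (exp(a) + 2)*(2*exp(a) + 1))*exp(-a)/(exp(a) + 2)^3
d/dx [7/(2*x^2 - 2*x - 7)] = 14*(1 - 2*x)/(-2*x^2 + 2*x + 7)^2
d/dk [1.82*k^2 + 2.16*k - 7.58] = 3.64*k + 2.16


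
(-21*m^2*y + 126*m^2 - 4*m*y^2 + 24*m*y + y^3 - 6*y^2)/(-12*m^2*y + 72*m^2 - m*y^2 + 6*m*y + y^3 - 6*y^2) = (-7*m + y)/(-4*m + y)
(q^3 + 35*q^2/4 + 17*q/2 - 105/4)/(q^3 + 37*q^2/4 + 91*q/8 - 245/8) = 2*(q + 3)/(2*q + 7)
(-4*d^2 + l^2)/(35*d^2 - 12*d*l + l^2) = (-4*d^2 + l^2)/(35*d^2 - 12*d*l + l^2)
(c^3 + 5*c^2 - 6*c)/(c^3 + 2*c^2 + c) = (c^2 + 5*c - 6)/(c^2 + 2*c + 1)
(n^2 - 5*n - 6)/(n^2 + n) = (n - 6)/n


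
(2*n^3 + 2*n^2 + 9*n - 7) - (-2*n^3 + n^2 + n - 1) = 4*n^3 + n^2 + 8*n - 6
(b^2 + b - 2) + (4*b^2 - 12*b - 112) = 5*b^2 - 11*b - 114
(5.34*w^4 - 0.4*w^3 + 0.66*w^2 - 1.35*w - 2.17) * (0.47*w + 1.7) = 2.5098*w^5 + 8.89*w^4 - 0.3698*w^3 + 0.4875*w^2 - 3.3149*w - 3.689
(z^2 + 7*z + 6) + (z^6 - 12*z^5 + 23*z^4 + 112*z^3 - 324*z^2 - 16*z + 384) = z^6 - 12*z^5 + 23*z^4 + 112*z^3 - 323*z^2 - 9*z + 390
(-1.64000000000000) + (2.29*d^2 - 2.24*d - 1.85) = 2.29*d^2 - 2.24*d - 3.49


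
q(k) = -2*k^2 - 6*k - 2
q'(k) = -4*k - 6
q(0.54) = -5.82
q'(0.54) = -8.16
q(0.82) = -8.26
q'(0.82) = -9.28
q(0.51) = -5.58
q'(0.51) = -8.04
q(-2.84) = -1.09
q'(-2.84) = 5.36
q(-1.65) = 2.46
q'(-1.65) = 0.60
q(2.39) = -27.76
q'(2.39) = -15.56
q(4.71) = -74.63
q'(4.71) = -24.84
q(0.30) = -3.98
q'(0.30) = -7.20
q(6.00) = -110.00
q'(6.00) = -30.00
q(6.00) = -110.00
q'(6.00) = -30.00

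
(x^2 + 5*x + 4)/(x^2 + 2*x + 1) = (x + 4)/(x + 1)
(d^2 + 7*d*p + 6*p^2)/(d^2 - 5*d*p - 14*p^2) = (-d^2 - 7*d*p - 6*p^2)/(-d^2 + 5*d*p + 14*p^2)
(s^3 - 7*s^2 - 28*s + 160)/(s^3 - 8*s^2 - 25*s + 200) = (s - 4)/(s - 5)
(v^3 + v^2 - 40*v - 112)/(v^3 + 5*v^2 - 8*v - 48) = (v - 7)/(v - 3)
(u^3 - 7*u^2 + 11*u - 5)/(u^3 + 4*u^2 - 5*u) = (u^2 - 6*u + 5)/(u*(u + 5))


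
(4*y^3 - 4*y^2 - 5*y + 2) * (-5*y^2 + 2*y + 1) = -20*y^5 + 28*y^4 + 21*y^3 - 24*y^2 - y + 2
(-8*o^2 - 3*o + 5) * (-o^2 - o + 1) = 8*o^4 + 11*o^3 - 10*o^2 - 8*o + 5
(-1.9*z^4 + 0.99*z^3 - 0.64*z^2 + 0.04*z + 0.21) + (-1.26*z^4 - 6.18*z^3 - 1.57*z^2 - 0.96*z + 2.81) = -3.16*z^4 - 5.19*z^3 - 2.21*z^2 - 0.92*z + 3.02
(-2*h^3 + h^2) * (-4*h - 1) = 8*h^4 - 2*h^3 - h^2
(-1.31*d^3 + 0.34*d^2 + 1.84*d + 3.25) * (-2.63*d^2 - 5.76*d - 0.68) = 3.4453*d^5 + 6.6514*d^4 - 5.9068*d^3 - 19.3771*d^2 - 19.9712*d - 2.21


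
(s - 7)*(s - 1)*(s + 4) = s^3 - 4*s^2 - 25*s + 28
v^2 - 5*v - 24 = (v - 8)*(v + 3)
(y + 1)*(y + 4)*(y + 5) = y^3 + 10*y^2 + 29*y + 20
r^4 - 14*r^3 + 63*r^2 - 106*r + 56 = (r - 7)*(r - 4)*(r - 2)*(r - 1)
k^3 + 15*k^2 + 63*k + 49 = (k + 1)*(k + 7)^2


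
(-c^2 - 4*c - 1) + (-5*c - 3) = -c^2 - 9*c - 4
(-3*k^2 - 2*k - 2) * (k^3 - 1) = -3*k^5 - 2*k^4 - 2*k^3 + 3*k^2 + 2*k + 2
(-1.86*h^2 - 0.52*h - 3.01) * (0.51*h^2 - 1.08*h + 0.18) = -0.9486*h^4 + 1.7436*h^3 - 1.3083*h^2 + 3.1572*h - 0.5418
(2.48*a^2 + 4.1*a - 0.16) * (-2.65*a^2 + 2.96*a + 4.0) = -6.572*a^4 - 3.5242*a^3 + 22.48*a^2 + 15.9264*a - 0.64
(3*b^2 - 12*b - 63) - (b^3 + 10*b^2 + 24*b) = -b^3 - 7*b^2 - 36*b - 63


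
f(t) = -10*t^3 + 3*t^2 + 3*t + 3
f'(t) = -30*t^2 + 6*t + 3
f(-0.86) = 9.00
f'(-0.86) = -24.35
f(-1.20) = 21.00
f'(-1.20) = -47.40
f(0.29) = 3.88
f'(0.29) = 2.22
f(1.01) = -1.21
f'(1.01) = -21.54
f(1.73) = -34.61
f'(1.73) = -76.41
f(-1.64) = 50.26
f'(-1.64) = -87.53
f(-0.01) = 2.97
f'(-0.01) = 2.94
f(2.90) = -206.96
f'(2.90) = -231.90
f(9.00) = -7017.00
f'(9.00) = -2373.00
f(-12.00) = 17679.00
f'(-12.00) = -4389.00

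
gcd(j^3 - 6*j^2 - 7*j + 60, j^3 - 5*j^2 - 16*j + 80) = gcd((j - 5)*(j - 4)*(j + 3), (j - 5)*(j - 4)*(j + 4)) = j^2 - 9*j + 20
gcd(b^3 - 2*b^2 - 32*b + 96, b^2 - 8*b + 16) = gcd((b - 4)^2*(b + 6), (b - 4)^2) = b^2 - 8*b + 16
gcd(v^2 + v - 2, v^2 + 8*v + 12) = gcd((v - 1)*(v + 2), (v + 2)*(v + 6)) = v + 2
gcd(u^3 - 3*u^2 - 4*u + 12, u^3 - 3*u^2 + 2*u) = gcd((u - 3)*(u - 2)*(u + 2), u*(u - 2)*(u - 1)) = u - 2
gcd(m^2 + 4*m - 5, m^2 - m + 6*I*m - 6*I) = m - 1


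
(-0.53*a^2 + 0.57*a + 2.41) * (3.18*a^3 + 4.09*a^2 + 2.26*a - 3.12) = -1.6854*a^5 - 0.3551*a^4 + 8.7973*a^3 + 12.7987*a^2 + 3.6682*a - 7.5192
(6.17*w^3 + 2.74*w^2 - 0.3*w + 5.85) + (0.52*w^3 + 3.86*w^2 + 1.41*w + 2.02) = 6.69*w^3 + 6.6*w^2 + 1.11*w + 7.87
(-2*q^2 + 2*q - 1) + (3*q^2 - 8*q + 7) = q^2 - 6*q + 6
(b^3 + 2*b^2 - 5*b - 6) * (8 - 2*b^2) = -2*b^5 - 4*b^4 + 18*b^3 + 28*b^2 - 40*b - 48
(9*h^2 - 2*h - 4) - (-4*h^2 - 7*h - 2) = 13*h^2 + 5*h - 2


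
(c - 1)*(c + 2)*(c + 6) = c^3 + 7*c^2 + 4*c - 12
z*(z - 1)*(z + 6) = z^3 + 5*z^2 - 6*z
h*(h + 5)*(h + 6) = h^3 + 11*h^2 + 30*h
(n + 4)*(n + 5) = n^2 + 9*n + 20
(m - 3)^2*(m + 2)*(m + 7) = m^4 + 3*m^3 - 31*m^2 - 3*m + 126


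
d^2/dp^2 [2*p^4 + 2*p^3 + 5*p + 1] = 12*p*(2*p + 1)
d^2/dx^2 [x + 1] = 0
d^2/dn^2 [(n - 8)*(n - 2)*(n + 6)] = 6*n - 8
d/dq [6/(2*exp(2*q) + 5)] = -24*exp(2*q)/(2*exp(2*q) + 5)^2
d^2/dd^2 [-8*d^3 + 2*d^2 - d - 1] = 4 - 48*d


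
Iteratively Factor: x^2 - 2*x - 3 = (x - 3)*(x + 1)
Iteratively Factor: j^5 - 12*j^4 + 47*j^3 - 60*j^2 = (j - 3)*(j^4 - 9*j^3 + 20*j^2) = (j - 5)*(j - 3)*(j^3 - 4*j^2) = (j - 5)*(j - 4)*(j - 3)*(j^2) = j*(j - 5)*(j - 4)*(j - 3)*(j)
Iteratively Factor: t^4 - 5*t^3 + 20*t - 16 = (t + 2)*(t^3 - 7*t^2 + 14*t - 8) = (t - 4)*(t + 2)*(t^2 - 3*t + 2) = (t - 4)*(t - 1)*(t + 2)*(t - 2)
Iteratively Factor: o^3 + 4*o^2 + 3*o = (o + 1)*(o^2 + 3*o) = o*(o + 1)*(o + 3)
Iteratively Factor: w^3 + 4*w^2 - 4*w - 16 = (w - 2)*(w^2 + 6*w + 8) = (w - 2)*(w + 4)*(w + 2)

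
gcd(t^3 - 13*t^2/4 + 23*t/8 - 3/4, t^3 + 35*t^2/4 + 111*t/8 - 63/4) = t - 3/4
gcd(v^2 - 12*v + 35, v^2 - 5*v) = v - 5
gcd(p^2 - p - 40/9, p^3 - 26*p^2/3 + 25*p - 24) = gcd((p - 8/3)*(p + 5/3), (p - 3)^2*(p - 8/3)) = p - 8/3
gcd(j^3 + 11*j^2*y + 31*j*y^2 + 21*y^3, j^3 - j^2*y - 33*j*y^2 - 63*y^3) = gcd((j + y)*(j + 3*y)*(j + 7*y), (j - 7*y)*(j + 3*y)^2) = j + 3*y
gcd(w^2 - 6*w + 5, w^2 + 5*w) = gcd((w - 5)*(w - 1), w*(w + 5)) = 1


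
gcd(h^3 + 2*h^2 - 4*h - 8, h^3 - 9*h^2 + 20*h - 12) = h - 2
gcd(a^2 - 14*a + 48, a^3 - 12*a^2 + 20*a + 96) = a^2 - 14*a + 48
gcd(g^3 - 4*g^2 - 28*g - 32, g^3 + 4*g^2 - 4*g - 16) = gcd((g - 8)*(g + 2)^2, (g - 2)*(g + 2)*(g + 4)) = g + 2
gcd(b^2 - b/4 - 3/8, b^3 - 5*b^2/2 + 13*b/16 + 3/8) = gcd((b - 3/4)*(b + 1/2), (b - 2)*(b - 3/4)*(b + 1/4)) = b - 3/4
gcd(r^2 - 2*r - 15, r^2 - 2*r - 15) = r^2 - 2*r - 15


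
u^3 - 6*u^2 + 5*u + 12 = (u - 4)*(u - 3)*(u + 1)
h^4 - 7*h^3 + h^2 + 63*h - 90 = (h - 5)*(h - 3)*(h - 2)*(h + 3)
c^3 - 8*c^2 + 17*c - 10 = (c - 5)*(c - 2)*(c - 1)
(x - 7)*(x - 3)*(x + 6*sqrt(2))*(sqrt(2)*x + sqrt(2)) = sqrt(2)*x^4 - 9*sqrt(2)*x^3 + 12*x^3 - 108*x^2 + 11*sqrt(2)*x^2 + 21*sqrt(2)*x + 132*x + 252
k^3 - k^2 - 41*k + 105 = (k - 5)*(k - 3)*(k + 7)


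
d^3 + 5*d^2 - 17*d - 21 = (d - 3)*(d + 1)*(d + 7)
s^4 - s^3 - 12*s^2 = s^2*(s - 4)*(s + 3)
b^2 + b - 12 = (b - 3)*(b + 4)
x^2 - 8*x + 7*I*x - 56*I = (x - 8)*(x + 7*I)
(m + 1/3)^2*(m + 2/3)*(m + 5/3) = m^4 + 3*m^3 + 25*m^2/9 + m + 10/81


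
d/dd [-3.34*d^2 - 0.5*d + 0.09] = -6.68*d - 0.5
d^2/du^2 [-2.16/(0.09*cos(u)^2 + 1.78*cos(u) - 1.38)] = (0.069984*(1 - cos(u)^2)^2 + 1.038096*cos(u)^3 + 7.951824*cos(u)^2 + 3.229632*cos(u) - 14.294016)/(0.09*cos(u)^2 + 1.78*cos(u) - 1.38)^3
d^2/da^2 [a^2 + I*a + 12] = 2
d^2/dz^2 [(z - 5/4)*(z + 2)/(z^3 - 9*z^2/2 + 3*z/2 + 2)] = (16*z^6 + 36*z^5 - 474*z^4 + 1549*z^3 - 2322*z^2 + 1374*z - 422)/(8*z^9 - 108*z^8 + 522*z^7 - 1005*z^6 + 351*z^5 + 873*z^4 - 525*z^3 - 324*z^2 + 144*z + 64)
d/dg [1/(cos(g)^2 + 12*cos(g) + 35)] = 2*(cos(g) + 6)*sin(g)/(cos(g)^2 + 12*cos(g) + 35)^2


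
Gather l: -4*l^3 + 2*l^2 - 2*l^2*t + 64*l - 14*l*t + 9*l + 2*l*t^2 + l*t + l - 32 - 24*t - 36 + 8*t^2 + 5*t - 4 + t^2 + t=-4*l^3 + l^2*(2 - 2*t) + l*(2*t^2 - 13*t + 74) + 9*t^2 - 18*t - 72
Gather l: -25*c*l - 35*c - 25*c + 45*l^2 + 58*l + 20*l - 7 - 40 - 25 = -60*c + 45*l^2 + l*(78 - 25*c) - 72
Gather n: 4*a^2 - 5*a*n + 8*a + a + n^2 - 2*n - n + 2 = 4*a^2 + 9*a + n^2 + n*(-5*a - 3) + 2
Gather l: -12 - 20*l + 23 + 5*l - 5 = 6 - 15*l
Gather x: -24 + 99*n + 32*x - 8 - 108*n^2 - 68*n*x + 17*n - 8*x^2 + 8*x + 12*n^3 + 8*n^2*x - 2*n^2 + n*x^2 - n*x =12*n^3 - 110*n^2 + 116*n + x^2*(n - 8) + x*(8*n^2 - 69*n + 40) - 32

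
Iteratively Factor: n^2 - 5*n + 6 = (n - 3)*(n - 2)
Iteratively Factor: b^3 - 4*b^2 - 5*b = (b + 1)*(b^2 - 5*b) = b*(b + 1)*(b - 5)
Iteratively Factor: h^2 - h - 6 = (h + 2)*(h - 3)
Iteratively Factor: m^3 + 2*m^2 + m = (m + 1)*(m^2 + m) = m*(m + 1)*(m + 1)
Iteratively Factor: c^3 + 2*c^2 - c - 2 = (c + 2)*(c^2 - 1) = (c - 1)*(c + 2)*(c + 1)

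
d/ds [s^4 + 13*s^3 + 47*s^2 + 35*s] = 4*s^3 + 39*s^2 + 94*s + 35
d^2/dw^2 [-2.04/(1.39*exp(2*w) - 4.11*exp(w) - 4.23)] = (2.04*(2.78*exp(w) - 4.11)*(5.56*exp(w) - 8.22)*exp(w) + (11.3424*exp(w) - 8.3844)*(-1.39*exp(2*w) + 4.11*exp(w) + 4.23))*exp(w)/(-1.39*exp(2*w) + 4.11*exp(w) + 4.23)^3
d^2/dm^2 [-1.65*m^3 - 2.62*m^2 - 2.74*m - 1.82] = -9.9*m - 5.24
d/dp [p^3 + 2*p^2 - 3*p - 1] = 3*p^2 + 4*p - 3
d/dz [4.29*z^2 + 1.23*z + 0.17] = 8.58*z + 1.23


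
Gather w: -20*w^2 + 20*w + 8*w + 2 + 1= -20*w^2 + 28*w + 3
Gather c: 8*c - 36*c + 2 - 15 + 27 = 14 - 28*c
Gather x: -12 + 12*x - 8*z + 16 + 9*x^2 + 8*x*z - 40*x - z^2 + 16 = 9*x^2 + x*(8*z - 28) - z^2 - 8*z + 20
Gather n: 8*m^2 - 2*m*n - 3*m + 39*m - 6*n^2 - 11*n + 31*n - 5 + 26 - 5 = 8*m^2 + 36*m - 6*n^2 + n*(20 - 2*m) + 16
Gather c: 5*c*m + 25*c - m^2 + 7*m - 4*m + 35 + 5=c*(5*m + 25) - m^2 + 3*m + 40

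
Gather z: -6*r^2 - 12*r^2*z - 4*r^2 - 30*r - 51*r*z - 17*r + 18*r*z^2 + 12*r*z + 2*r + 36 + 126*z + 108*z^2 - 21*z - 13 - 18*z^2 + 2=-10*r^2 - 45*r + z^2*(18*r + 90) + z*(-12*r^2 - 39*r + 105) + 25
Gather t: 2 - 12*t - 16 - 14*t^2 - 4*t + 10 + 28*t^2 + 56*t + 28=14*t^2 + 40*t + 24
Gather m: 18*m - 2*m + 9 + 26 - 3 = 16*m + 32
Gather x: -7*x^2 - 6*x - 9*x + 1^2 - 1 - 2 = -7*x^2 - 15*x - 2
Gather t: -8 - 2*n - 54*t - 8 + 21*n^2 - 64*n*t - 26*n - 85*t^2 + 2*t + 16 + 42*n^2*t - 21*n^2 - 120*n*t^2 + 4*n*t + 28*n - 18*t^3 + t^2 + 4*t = -18*t^3 + t^2*(-120*n - 84) + t*(42*n^2 - 60*n - 48)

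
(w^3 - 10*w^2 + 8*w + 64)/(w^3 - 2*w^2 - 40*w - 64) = (w - 4)/(w + 4)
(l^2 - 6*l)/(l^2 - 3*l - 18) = l/(l + 3)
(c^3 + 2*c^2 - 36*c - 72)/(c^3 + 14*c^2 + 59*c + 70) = (c^2 - 36)/(c^2 + 12*c + 35)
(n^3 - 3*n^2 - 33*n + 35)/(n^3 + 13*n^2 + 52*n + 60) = (n^2 - 8*n + 7)/(n^2 + 8*n + 12)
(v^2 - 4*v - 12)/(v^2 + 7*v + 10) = (v - 6)/(v + 5)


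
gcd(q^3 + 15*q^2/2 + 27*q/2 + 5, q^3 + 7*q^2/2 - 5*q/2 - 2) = q + 1/2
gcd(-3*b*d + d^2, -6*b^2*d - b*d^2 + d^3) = 3*b*d - d^2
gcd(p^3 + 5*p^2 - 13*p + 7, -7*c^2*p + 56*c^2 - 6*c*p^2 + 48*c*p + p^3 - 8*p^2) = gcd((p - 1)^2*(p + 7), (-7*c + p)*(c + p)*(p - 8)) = 1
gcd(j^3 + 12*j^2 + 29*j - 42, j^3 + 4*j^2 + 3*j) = 1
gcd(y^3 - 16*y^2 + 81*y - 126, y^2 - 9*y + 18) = y^2 - 9*y + 18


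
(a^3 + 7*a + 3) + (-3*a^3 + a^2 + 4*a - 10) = -2*a^3 + a^2 + 11*a - 7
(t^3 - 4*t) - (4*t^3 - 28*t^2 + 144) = -3*t^3 + 28*t^2 - 4*t - 144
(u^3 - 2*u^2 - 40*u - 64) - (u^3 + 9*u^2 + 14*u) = -11*u^2 - 54*u - 64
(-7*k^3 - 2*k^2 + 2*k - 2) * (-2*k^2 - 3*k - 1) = 14*k^5 + 25*k^4 + 9*k^3 + 4*k + 2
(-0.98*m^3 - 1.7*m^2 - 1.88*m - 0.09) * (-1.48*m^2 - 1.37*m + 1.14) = 1.4504*m^5 + 3.8586*m^4 + 3.9942*m^3 + 0.7708*m^2 - 2.0199*m - 0.1026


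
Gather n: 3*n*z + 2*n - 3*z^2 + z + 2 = n*(3*z + 2) - 3*z^2 + z + 2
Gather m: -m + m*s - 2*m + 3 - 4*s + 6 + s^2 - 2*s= m*(s - 3) + s^2 - 6*s + 9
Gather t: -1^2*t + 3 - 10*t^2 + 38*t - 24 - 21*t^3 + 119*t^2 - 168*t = -21*t^3 + 109*t^2 - 131*t - 21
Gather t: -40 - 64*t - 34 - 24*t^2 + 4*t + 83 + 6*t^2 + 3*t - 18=-18*t^2 - 57*t - 9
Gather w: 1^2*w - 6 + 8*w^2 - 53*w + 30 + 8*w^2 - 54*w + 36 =16*w^2 - 106*w + 60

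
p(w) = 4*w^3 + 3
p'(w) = 12*w^2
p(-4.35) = -326.25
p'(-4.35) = 227.07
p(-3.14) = -120.84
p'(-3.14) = 118.32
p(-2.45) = -55.82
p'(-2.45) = 72.03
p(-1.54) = -11.61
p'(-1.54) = 28.46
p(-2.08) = -33.00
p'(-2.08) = 51.92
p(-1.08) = -2.04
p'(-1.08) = 14.00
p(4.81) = 448.14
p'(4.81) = 277.63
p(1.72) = 23.35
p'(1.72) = 35.50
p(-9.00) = -2913.00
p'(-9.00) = 972.00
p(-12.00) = -6909.00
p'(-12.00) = 1728.00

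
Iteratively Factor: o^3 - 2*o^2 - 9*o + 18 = (o + 3)*(o^2 - 5*o + 6) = (o - 3)*(o + 3)*(o - 2)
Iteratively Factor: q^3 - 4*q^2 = (q)*(q^2 - 4*q) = q*(q - 4)*(q)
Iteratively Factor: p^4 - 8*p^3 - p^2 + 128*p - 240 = (p - 4)*(p^3 - 4*p^2 - 17*p + 60) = (p - 4)*(p + 4)*(p^2 - 8*p + 15) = (p - 5)*(p - 4)*(p + 4)*(p - 3)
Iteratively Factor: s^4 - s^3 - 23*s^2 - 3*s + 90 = (s + 3)*(s^3 - 4*s^2 - 11*s + 30) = (s - 2)*(s + 3)*(s^2 - 2*s - 15) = (s - 5)*(s - 2)*(s + 3)*(s + 3)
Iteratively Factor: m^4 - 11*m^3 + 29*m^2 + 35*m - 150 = (m - 3)*(m^3 - 8*m^2 + 5*m + 50) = (m - 3)*(m + 2)*(m^2 - 10*m + 25) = (m - 5)*(m - 3)*(m + 2)*(m - 5)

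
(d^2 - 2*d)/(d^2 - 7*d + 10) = d/(d - 5)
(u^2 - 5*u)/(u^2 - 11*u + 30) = u/(u - 6)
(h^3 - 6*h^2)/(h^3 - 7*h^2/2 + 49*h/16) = 16*h*(h - 6)/(16*h^2 - 56*h + 49)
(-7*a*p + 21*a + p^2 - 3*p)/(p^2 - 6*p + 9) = (-7*a + p)/(p - 3)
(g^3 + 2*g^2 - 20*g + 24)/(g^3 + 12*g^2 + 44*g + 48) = (g^2 - 4*g + 4)/(g^2 + 6*g + 8)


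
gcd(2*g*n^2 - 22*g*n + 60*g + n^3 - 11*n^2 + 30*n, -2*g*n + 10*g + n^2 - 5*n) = n - 5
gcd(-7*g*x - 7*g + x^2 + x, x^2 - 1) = x + 1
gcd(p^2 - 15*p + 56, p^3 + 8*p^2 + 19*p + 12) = 1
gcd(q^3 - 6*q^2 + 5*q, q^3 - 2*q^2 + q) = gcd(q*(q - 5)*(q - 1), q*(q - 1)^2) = q^2 - q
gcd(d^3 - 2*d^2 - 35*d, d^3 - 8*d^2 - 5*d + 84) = d - 7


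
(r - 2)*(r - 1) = r^2 - 3*r + 2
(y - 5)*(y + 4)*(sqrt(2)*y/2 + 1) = sqrt(2)*y^3/2 - sqrt(2)*y^2/2 + y^2 - 10*sqrt(2)*y - y - 20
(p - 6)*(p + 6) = p^2 - 36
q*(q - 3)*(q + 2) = q^3 - q^2 - 6*q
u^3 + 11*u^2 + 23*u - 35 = (u - 1)*(u + 5)*(u + 7)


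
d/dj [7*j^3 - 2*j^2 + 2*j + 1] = 21*j^2 - 4*j + 2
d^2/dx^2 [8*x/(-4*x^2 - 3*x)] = -256/(64*x^3 + 144*x^2 + 108*x + 27)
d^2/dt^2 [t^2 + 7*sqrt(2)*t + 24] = 2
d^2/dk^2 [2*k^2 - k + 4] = 4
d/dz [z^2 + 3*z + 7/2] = 2*z + 3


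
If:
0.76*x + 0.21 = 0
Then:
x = -0.28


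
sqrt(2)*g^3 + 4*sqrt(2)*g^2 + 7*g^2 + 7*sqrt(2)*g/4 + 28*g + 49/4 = (g + 7/2)*(g + 7*sqrt(2)/2)*(sqrt(2)*g + sqrt(2)/2)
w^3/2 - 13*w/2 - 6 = (w/2 + 1/2)*(w - 4)*(w + 3)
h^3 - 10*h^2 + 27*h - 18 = (h - 6)*(h - 3)*(h - 1)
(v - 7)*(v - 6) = v^2 - 13*v + 42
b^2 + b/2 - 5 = (b - 2)*(b + 5/2)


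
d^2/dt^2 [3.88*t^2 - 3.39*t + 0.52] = 7.76000000000000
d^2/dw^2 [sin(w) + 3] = -sin(w)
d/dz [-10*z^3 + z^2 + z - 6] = -30*z^2 + 2*z + 1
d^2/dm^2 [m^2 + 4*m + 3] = 2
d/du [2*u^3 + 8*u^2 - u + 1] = 6*u^2 + 16*u - 1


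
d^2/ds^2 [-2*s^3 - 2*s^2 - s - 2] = -12*s - 4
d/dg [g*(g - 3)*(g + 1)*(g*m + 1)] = 4*g^3*m - 6*g^2*m + 3*g^2 - 6*g*m - 4*g - 3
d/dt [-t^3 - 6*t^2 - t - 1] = -3*t^2 - 12*t - 1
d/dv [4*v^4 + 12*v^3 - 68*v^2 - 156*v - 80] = 16*v^3 + 36*v^2 - 136*v - 156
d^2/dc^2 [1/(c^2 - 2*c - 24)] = 2*(c^2 - 2*c - 4*(c - 1)^2 - 24)/(-c^2 + 2*c + 24)^3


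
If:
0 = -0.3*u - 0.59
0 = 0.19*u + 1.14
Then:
No Solution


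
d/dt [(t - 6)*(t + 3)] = 2*t - 3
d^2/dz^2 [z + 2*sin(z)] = -2*sin(z)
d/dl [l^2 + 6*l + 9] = 2*l + 6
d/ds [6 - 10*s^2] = -20*s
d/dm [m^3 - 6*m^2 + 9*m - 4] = 3*m^2 - 12*m + 9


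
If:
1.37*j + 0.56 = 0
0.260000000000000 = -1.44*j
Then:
No Solution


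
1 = 1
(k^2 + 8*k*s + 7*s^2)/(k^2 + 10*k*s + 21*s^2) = (k + s)/(k + 3*s)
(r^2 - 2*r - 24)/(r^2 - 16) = (r - 6)/(r - 4)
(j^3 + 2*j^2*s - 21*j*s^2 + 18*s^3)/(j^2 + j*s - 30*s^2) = (-j^2 + 4*j*s - 3*s^2)/(-j + 5*s)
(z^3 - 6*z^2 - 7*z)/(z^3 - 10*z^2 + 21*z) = (z + 1)/(z - 3)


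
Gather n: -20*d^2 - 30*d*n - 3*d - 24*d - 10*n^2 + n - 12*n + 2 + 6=-20*d^2 - 27*d - 10*n^2 + n*(-30*d - 11) + 8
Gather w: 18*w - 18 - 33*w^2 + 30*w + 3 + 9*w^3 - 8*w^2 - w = 9*w^3 - 41*w^2 + 47*w - 15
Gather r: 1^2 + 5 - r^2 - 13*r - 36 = -r^2 - 13*r - 30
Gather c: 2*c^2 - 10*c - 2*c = 2*c^2 - 12*c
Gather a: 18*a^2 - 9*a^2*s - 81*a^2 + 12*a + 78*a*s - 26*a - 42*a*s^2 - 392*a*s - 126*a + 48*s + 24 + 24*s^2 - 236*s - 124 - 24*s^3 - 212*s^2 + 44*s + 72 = a^2*(-9*s - 63) + a*(-42*s^2 - 314*s - 140) - 24*s^3 - 188*s^2 - 144*s - 28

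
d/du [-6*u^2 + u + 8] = 1 - 12*u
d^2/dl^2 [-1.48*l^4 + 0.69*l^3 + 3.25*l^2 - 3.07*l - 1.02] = -17.76*l^2 + 4.14*l + 6.5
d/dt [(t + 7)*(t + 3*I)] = 2*t + 7 + 3*I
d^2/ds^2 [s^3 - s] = 6*s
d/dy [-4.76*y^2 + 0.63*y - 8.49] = 0.63 - 9.52*y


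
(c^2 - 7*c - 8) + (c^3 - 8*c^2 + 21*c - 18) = c^3 - 7*c^2 + 14*c - 26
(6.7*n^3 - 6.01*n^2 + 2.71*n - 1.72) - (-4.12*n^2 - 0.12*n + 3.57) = 6.7*n^3 - 1.89*n^2 + 2.83*n - 5.29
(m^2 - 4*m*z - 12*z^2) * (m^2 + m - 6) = m^4 - 4*m^3*z + m^3 - 12*m^2*z^2 - 4*m^2*z - 6*m^2 - 12*m*z^2 + 24*m*z + 72*z^2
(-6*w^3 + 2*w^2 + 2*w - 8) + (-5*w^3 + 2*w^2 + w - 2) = -11*w^3 + 4*w^2 + 3*w - 10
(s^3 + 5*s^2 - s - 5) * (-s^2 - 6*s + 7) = -s^5 - 11*s^4 - 22*s^3 + 46*s^2 + 23*s - 35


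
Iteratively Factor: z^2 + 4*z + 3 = (z + 1)*(z + 3)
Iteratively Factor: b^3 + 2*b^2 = (b)*(b^2 + 2*b) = b*(b + 2)*(b)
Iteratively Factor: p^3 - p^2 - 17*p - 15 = (p - 5)*(p^2 + 4*p + 3) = (p - 5)*(p + 1)*(p + 3)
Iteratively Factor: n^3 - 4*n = (n)*(n^2 - 4) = n*(n + 2)*(n - 2)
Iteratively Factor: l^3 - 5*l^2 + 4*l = (l - 1)*(l^2 - 4*l) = l*(l - 1)*(l - 4)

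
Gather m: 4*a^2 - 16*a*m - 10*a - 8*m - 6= 4*a^2 - 10*a + m*(-16*a - 8) - 6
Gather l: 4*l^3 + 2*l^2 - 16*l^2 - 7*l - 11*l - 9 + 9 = 4*l^3 - 14*l^2 - 18*l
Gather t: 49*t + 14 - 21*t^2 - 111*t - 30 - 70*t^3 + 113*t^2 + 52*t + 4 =-70*t^3 + 92*t^2 - 10*t - 12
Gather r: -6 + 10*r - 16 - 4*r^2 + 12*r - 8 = -4*r^2 + 22*r - 30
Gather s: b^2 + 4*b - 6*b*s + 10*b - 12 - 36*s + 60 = b^2 + 14*b + s*(-6*b - 36) + 48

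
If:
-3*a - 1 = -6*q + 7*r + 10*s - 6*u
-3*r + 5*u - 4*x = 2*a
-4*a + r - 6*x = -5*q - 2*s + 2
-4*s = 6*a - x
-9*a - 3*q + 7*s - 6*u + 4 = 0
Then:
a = 434/9423 - 5591*x/18846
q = 11153*x/18846 + 3373/9423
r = 2917*x/6282 + 1673/3141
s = 2183*x/3141 - 217/3141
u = 18091*x/18846 + 3185/9423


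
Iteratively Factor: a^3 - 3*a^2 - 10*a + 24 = (a + 3)*(a^2 - 6*a + 8) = (a - 4)*(a + 3)*(a - 2)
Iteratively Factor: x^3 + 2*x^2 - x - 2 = (x - 1)*(x^2 + 3*x + 2) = (x - 1)*(x + 1)*(x + 2)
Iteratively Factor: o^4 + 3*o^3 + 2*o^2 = (o)*(o^3 + 3*o^2 + 2*o) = o*(o + 1)*(o^2 + 2*o) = o^2*(o + 1)*(o + 2)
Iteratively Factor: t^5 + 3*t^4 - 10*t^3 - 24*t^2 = (t + 4)*(t^4 - t^3 - 6*t^2) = t*(t + 4)*(t^3 - t^2 - 6*t) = t*(t - 3)*(t + 4)*(t^2 + 2*t) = t^2*(t - 3)*(t + 4)*(t + 2)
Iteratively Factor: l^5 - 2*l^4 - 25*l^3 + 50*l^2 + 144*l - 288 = (l + 4)*(l^4 - 6*l^3 - l^2 + 54*l - 72) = (l - 2)*(l + 4)*(l^3 - 4*l^2 - 9*l + 36) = (l - 4)*(l - 2)*(l + 4)*(l^2 - 9) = (l - 4)*(l - 2)*(l + 3)*(l + 4)*(l - 3)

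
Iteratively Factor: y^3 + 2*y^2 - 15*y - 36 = (y + 3)*(y^2 - y - 12) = (y - 4)*(y + 3)*(y + 3)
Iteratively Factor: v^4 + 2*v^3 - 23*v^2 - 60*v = (v + 4)*(v^3 - 2*v^2 - 15*v) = (v + 3)*(v + 4)*(v^2 - 5*v) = v*(v + 3)*(v + 4)*(v - 5)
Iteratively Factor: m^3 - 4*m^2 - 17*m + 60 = (m + 4)*(m^2 - 8*m + 15) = (m - 3)*(m + 4)*(m - 5)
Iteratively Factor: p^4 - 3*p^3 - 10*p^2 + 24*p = (p - 2)*(p^3 - p^2 - 12*p) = (p - 4)*(p - 2)*(p^2 + 3*p) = (p - 4)*(p - 2)*(p + 3)*(p)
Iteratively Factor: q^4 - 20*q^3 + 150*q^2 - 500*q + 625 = (q - 5)*(q^3 - 15*q^2 + 75*q - 125) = (q - 5)^2*(q^2 - 10*q + 25) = (q - 5)^3*(q - 5)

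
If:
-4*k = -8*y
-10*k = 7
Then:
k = -7/10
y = -7/20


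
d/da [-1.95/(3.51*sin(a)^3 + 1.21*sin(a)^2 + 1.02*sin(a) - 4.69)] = (20.5335*sin(a)^2 + 4.719*sin(a) + 1.989)*cos(a)/(3.51*sin(a)^3 + 1.21*sin(a)^2 + 1.02*sin(a) - 4.69)^2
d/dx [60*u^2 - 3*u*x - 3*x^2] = -3*u - 6*x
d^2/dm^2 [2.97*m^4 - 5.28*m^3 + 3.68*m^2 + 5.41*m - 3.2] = 35.64*m^2 - 31.68*m + 7.36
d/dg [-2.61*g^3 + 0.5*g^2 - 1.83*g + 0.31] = -7.83*g^2 + 1.0*g - 1.83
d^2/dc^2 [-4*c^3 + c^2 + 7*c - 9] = 2 - 24*c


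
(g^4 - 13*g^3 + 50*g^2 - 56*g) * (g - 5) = g^5 - 18*g^4 + 115*g^3 - 306*g^2 + 280*g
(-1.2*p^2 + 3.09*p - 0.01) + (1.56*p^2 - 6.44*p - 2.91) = 0.36*p^2 - 3.35*p - 2.92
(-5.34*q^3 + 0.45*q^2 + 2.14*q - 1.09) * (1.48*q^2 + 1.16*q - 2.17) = -7.9032*q^5 - 5.5284*q^4 + 15.277*q^3 - 0.1073*q^2 - 5.9082*q + 2.3653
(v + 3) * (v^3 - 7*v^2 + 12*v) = v^4 - 4*v^3 - 9*v^2 + 36*v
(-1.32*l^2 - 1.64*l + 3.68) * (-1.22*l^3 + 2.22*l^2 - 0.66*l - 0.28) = 1.6104*l^5 - 0.929600000000001*l^4 - 7.2592*l^3 + 9.6216*l^2 - 1.9696*l - 1.0304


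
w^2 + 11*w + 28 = (w + 4)*(w + 7)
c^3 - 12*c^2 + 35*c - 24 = (c - 8)*(c - 3)*(c - 1)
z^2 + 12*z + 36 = (z + 6)^2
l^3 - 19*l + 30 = (l - 3)*(l - 2)*(l + 5)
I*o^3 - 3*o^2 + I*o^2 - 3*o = o*(o + 3*I)*(I*o + I)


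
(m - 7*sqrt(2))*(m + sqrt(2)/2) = m^2 - 13*sqrt(2)*m/2 - 7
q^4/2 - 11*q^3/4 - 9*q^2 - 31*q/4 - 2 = (q/2 + 1/2)*(q - 8)*(q + 1/2)*(q + 1)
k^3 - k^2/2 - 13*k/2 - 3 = (k - 3)*(k + 1/2)*(k + 2)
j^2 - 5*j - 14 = (j - 7)*(j + 2)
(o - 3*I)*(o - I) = o^2 - 4*I*o - 3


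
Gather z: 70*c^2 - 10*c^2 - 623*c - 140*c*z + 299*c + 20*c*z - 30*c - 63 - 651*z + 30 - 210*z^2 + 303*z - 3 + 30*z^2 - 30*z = 60*c^2 - 354*c - 180*z^2 + z*(-120*c - 378) - 36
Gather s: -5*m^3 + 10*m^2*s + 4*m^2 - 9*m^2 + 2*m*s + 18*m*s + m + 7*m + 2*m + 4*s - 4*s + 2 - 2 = -5*m^3 - 5*m^2 + 10*m + s*(10*m^2 + 20*m)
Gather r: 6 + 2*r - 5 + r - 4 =3*r - 3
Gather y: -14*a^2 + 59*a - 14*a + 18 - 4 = -14*a^2 + 45*a + 14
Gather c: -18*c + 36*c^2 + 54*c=36*c^2 + 36*c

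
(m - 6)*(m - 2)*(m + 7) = m^3 - m^2 - 44*m + 84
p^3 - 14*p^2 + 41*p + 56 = (p - 8)*(p - 7)*(p + 1)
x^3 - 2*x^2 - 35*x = x*(x - 7)*(x + 5)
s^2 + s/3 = s*(s + 1/3)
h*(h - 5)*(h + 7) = h^3 + 2*h^2 - 35*h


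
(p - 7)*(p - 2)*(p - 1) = p^3 - 10*p^2 + 23*p - 14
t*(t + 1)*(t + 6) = t^3 + 7*t^2 + 6*t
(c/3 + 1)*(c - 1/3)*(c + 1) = c^3/3 + 11*c^2/9 + 5*c/9 - 1/3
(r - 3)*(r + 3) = r^2 - 9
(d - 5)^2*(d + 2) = d^3 - 8*d^2 + 5*d + 50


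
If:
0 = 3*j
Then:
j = 0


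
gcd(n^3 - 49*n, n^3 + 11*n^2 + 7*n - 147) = n + 7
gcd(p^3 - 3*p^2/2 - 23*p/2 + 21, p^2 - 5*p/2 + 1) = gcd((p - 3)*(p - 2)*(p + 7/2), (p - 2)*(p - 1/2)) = p - 2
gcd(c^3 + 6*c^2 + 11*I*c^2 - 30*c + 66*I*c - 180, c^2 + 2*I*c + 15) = c + 5*I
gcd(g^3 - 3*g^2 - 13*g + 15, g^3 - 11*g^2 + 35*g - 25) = g^2 - 6*g + 5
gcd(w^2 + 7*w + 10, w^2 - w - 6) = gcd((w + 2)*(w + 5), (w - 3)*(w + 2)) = w + 2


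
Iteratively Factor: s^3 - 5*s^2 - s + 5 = (s + 1)*(s^2 - 6*s + 5) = (s - 1)*(s + 1)*(s - 5)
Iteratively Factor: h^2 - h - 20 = (h + 4)*(h - 5)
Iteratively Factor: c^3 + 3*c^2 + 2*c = (c)*(c^2 + 3*c + 2) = c*(c + 2)*(c + 1)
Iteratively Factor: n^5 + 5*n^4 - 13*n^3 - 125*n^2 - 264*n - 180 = (n + 2)*(n^4 + 3*n^3 - 19*n^2 - 87*n - 90) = (n - 5)*(n + 2)*(n^3 + 8*n^2 + 21*n + 18) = (n - 5)*(n + 2)*(n + 3)*(n^2 + 5*n + 6) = (n - 5)*(n + 2)*(n + 3)^2*(n + 2)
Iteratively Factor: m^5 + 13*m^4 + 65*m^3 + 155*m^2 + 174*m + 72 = (m + 1)*(m^4 + 12*m^3 + 53*m^2 + 102*m + 72) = (m + 1)*(m + 3)*(m^3 + 9*m^2 + 26*m + 24) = (m + 1)*(m + 3)^2*(m^2 + 6*m + 8) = (m + 1)*(m + 3)^2*(m + 4)*(m + 2)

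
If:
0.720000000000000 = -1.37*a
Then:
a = -0.53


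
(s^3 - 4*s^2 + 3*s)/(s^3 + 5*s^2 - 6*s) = (s - 3)/(s + 6)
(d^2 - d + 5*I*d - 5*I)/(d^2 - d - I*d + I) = (d + 5*I)/(d - I)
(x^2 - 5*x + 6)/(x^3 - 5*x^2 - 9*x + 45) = (x - 2)/(x^2 - 2*x - 15)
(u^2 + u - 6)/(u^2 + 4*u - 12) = (u + 3)/(u + 6)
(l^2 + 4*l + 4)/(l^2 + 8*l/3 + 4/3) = 3*(l + 2)/(3*l + 2)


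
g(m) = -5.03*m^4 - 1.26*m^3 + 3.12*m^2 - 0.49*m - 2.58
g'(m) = -20.12*m^3 - 3.78*m^2 + 6.24*m - 0.49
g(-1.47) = -14.60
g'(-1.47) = 46.08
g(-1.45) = -13.70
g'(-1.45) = 43.85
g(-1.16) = -4.95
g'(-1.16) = 18.59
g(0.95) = -5.41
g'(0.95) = -15.22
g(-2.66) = -207.31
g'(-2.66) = 334.85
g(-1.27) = -7.43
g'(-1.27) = 26.70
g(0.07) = -2.60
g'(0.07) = -0.08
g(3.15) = -507.78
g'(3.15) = -647.21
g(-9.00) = -31828.74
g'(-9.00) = 14304.65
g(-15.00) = -249684.48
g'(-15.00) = 66960.41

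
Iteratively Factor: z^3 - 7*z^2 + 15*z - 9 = (z - 1)*(z^2 - 6*z + 9) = (z - 3)*(z - 1)*(z - 3)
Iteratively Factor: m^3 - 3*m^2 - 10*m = (m - 5)*(m^2 + 2*m) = (m - 5)*(m + 2)*(m)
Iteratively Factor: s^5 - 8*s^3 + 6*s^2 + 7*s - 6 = (s - 1)*(s^4 + s^3 - 7*s^2 - s + 6) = (s - 2)*(s - 1)*(s^3 + 3*s^2 - s - 3) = (s - 2)*(s - 1)^2*(s^2 + 4*s + 3) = (s - 2)*(s - 1)^2*(s + 1)*(s + 3)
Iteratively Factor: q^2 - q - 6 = (q - 3)*(q + 2)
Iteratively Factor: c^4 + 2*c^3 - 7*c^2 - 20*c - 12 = (c + 2)*(c^3 - 7*c - 6) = (c + 1)*(c + 2)*(c^2 - c - 6) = (c + 1)*(c + 2)^2*(c - 3)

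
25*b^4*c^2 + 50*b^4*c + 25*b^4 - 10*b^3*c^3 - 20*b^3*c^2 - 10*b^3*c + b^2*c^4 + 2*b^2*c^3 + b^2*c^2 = (-5*b + c)^2*(b*c + b)^2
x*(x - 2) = x^2 - 2*x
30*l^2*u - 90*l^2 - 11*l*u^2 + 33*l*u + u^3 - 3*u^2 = (-6*l + u)*(-5*l + u)*(u - 3)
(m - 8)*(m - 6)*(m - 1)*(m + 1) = m^4 - 14*m^3 + 47*m^2 + 14*m - 48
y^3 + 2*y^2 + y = y*(y + 1)^2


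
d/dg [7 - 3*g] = -3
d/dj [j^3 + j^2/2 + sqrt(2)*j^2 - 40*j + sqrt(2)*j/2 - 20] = 3*j^2 + j + 2*sqrt(2)*j - 40 + sqrt(2)/2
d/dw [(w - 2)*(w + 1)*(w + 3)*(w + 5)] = 4*w^3 + 21*w^2 + 10*w - 31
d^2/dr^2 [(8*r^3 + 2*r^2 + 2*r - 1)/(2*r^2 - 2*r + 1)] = 8*(8*r^3 - 18*r^2 + 6*r + 1)/(8*r^6 - 24*r^5 + 36*r^4 - 32*r^3 + 18*r^2 - 6*r + 1)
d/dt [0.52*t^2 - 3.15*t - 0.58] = 1.04*t - 3.15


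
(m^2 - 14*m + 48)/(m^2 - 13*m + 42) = (m - 8)/(m - 7)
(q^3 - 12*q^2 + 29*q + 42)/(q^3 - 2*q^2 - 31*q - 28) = (q - 6)/(q + 4)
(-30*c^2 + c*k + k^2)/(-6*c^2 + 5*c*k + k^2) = (5*c - k)/(c - k)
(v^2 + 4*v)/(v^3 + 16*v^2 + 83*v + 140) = v/(v^2 + 12*v + 35)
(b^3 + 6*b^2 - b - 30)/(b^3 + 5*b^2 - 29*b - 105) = (b^2 + 3*b - 10)/(b^2 + 2*b - 35)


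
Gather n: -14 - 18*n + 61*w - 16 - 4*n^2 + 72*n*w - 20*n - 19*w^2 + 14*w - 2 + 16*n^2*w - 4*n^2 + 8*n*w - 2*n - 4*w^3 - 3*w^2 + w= n^2*(16*w - 8) + n*(80*w - 40) - 4*w^3 - 22*w^2 + 76*w - 32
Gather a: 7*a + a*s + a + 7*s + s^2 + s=a*(s + 8) + s^2 + 8*s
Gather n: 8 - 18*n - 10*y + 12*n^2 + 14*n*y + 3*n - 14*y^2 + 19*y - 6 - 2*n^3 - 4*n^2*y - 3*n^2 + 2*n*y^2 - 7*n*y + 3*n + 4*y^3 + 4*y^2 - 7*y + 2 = -2*n^3 + n^2*(9 - 4*y) + n*(2*y^2 + 7*y - 12) + 4*y^3 - 10*y^2 + 2*y + 4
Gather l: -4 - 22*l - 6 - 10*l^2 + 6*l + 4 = -10*l^2 - 16*l - 6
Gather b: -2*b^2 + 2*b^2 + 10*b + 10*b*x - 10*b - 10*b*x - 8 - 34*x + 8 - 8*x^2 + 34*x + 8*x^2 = 0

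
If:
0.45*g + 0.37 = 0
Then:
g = -0.82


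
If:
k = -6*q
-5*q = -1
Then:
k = -6/5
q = 1/5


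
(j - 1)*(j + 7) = j^2 + 6*j - 7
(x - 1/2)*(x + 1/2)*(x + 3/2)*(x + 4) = x^4 + 11*x^3/2 + 23*x^2/4 - 11*x/8 - 3/2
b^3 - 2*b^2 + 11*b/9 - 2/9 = (b - 1)*(b - 2/3)*(b - 1/3)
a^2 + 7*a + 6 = (a + 1)*(a + 6)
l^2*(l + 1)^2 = l^4 + 2*l^3 + l^2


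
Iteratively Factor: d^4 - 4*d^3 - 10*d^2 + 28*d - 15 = (d - 1)*(d^3 - 3*d^2 - 13*d + 15) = (d - 5)*(d - 1)*(d^2 + 2*d - 3) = (d - 5)*(d - 1)*(d + 3)*(d - 1)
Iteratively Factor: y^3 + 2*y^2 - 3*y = (y - 1)*(y^2 + 3*y) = y*(y - 1)*(y + 3)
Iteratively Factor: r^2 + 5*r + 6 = (r + 2)*(r + 3)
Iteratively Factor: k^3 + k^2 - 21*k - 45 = (k + 3)*(k^2 - 2*k - 15) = (k + 3)^2*(k - 5)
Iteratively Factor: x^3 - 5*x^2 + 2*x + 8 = (x + 1)*(x^2 - 6*x + 8) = (x - 2)*(x + 1)*(x - 4)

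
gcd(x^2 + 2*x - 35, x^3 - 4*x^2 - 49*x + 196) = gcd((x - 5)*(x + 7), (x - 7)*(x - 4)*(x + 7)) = x + 7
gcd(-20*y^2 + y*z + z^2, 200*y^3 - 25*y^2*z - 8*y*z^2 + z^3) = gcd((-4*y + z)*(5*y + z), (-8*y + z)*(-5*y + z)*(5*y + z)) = 5*y + z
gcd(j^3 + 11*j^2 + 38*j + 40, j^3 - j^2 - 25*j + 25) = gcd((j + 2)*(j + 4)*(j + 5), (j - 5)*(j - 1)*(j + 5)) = j + 5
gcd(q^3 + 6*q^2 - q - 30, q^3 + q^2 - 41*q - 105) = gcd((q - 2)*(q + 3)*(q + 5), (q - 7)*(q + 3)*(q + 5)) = q^2 + 8*q + 15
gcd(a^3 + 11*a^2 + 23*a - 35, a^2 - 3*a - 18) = 1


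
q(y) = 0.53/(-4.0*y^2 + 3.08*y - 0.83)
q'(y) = 0.53*(8.0*y - 3.08)/(-4.0*y^2 + 3.08*y - 0.83)^2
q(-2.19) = -0.02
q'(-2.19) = -0.02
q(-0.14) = -0.40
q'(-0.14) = -1.24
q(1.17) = -0.20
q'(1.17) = 0.46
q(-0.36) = -0.22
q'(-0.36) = -0.52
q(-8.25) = -0.00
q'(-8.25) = -0.00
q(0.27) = -1.83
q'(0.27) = -5.80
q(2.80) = -0.02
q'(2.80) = 0.02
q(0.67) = -0.94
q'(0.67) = 3.83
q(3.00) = -0.02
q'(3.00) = 0.01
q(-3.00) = -0.01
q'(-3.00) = -0.01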